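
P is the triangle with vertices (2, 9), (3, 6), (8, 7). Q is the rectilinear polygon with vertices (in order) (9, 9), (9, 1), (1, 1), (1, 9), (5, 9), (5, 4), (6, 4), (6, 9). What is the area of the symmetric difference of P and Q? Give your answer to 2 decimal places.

|P| = 8, |Q| = 59, |P∩Q| = 6.6667.
|P △ Q| = |P| + |Q| − 2·|P∩Q| = 8 + 59 − 13.3333 = 53.67.

53.67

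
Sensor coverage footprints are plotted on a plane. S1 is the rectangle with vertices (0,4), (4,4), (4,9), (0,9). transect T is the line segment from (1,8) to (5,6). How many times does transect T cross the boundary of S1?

The segment meets the boundary at (4,6.5).

1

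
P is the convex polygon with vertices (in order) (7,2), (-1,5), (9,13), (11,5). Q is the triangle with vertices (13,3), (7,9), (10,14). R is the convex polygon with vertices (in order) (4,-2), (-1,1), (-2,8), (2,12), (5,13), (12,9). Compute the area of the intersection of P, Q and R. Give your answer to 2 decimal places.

9.18

The intersection is the polygon with vertices (7,9), (8.277,11.128), (9.667,10.333), (10.512,6.954), (9.895,6.105).
By the shoelace formula its area is 9.18.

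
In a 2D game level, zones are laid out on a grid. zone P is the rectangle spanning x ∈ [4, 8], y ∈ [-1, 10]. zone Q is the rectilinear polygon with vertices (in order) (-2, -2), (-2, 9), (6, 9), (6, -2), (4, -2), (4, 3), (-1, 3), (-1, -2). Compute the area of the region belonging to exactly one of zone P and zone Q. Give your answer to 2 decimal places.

67.00

|zone P| = 44, |zone Q| = 63, |zone P∩zone Q| = 20.
|zone P △ zone Q| = |zone P| + |zone Q| − 2·|zone P∩zone Q| = 44 + 63 − 40 = 67.00.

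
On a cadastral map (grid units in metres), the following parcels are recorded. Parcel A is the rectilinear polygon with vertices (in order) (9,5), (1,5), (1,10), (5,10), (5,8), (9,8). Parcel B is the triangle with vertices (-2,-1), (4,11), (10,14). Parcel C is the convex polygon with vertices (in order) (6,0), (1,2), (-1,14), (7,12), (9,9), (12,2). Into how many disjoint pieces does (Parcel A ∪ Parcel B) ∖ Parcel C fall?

2

(Parcel A ∪ Parcel B) ∖ Parcel C splits into 2 disjoint pieces (area 2.8513, area 2.9848).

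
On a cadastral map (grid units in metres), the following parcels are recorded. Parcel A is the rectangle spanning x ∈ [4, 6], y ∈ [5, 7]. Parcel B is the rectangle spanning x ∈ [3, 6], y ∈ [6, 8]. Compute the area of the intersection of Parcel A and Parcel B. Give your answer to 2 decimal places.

|Parcel A∩Parcel B|: x∈[4,6], y∈[6,7] → 2·1 = 2.

2.00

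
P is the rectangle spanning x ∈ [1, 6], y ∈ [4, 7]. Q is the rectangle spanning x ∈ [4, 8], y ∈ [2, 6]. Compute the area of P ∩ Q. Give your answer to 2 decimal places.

|P∩Q|: x∈[4,6], y∈[4,6] → 2·2 = 4.

4.00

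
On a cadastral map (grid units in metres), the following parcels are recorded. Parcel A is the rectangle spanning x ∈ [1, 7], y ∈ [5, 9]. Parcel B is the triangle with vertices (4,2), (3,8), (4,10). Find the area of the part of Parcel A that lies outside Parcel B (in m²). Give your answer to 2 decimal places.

21.00

|Parcel A| = 24, |Parcel A∩Parcel B| = 3.
|Parcel A ∖ Parcel B| = |Parcel A| − |Parcel A∩Parcel B| = 24 − 3 = 21.00.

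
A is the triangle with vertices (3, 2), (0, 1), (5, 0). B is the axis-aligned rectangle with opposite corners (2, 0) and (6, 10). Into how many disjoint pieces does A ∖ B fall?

A ∖ B is a single connected region.

1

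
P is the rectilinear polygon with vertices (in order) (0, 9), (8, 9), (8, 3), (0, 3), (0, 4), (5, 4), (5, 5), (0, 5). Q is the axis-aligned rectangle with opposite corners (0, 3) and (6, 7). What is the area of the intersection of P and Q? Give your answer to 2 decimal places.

19.00

The intersection is the polygon with vertices (0,3), (0,4), (5,4), (5,5), (0,5), (0,7), (6,7), (6,3).
By the shoelace formula its area is 19.00.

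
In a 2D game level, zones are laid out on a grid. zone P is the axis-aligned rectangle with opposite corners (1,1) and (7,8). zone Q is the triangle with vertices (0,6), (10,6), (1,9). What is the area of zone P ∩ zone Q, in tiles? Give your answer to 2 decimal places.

The intersection is the polygon with vertices (7,6), (1,6), (1,8), (4,8), (7,7).
By the shoelace formula its area is 10.50.

10.50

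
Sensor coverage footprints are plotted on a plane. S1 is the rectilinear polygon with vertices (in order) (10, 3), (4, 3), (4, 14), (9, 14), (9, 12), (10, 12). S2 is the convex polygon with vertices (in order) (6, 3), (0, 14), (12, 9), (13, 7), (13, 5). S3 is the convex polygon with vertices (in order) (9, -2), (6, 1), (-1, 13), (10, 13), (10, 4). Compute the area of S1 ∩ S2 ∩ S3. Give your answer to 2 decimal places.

42.55

The intersection is the polygon with vertices (10,9.833), (10,4.143), (6,3), (4,6.667), (4,12.333).
By the shoelace formula its area is 42.55.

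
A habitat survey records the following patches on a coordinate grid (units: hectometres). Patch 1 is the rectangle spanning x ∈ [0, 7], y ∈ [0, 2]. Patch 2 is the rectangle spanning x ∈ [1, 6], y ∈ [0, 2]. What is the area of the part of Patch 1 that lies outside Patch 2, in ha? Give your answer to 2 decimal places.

4.00

|Patch 1∩Patch 2|: x∈[1,6], y∈[0,2] → 5·2 = 10.
|Patch 1| = 14.
|Patch 1 ∖ Patch 2| = |Patch 1| − |Patch 1∩Patch 2| = 14 − 10 = 4.00.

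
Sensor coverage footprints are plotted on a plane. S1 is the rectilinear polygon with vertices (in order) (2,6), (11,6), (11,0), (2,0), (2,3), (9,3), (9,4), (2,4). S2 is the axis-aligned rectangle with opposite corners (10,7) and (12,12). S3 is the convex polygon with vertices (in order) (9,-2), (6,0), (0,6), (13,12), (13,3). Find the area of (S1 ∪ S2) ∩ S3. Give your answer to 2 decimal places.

|S1 ∪ S2| = 57.
|(S1 ∪ S2) ∩ S3| = 47.55.

47.55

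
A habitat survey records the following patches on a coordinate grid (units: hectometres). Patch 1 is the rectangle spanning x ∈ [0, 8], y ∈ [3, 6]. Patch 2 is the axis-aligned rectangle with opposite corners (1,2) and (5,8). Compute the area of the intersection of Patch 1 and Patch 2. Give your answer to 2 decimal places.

|Patch 1∩Patch 2|: x∈[1,5], y∈[3,6] → 4·3 = 12.

12.00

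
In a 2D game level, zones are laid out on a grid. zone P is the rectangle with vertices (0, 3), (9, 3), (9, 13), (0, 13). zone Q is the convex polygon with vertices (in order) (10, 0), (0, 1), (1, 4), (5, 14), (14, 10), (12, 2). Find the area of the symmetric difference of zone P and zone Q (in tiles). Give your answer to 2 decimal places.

|zone P| = 90, |zone Q| = 127.5, |zone P∩zone Q| = 63.2861.
|zone P △ zone Q| = |zone P| + |zone Q| − 2·|zone P∩zone Q| = 90 + 127.5 − 126.5722 = 90.93.

90.93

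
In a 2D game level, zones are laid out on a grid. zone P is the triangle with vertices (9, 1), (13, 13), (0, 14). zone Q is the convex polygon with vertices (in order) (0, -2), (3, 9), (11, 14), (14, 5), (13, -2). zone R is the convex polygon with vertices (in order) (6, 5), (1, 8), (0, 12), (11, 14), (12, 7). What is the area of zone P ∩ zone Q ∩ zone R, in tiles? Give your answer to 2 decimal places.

The intersection is the polygon with vertices (3.322,9.201), (9.794,13.247), (11.122,13.144), (11.7,9.1), (10.875,6.625), (6.188,5.062).
By the shoelace formula its area is 42.28.

42.28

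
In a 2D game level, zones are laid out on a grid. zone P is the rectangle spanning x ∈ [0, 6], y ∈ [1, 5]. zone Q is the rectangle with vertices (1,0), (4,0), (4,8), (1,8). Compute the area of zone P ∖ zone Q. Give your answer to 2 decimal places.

12.00

|zone P∩zone Q|: x∈[1,4], y∈[1,5] → 3·4 = 12.
|zone P| = 24.
|zone P ∖ zone Q| = |zone P| − |zone P∩zone Q| = 24 − 12 = 12.00.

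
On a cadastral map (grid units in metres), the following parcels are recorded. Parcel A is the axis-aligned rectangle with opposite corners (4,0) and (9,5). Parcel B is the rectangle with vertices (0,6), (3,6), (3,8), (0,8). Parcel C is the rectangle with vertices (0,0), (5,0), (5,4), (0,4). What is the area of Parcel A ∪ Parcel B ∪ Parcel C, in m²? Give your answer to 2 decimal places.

By inclusion–exclusion:
Individual areas: |Parcel A| = 25, |Parcel B| = 6, |Parcel C| = 20.
|Parcel A∩Parcel B| = 0 (no overlap).
|Parcel A∩Parcel C|: x∈[4,5], y∈[0,4] → 1·4 = 4.
|Parcel B∩Parcel C| = 0 (no overlap).
|Parcel A∩Parcel B∩Parcel C| = 0.
|Parcel A ∪ Parcel B ∪ Parcel C| = 51 − 4 + 0 = 47.00.

47.00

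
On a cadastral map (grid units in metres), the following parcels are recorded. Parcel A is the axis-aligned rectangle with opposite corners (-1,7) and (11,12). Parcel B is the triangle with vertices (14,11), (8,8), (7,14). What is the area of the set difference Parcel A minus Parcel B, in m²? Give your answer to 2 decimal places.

|Parcel A| = 60, |Parcel A∩Parcel B| = 11.0833.
|Parcel A ∖ Parcel B| = |Parcel A| − |Parcel A∩Parcel B| = 60 − 11.0833 = 48.92.

48.92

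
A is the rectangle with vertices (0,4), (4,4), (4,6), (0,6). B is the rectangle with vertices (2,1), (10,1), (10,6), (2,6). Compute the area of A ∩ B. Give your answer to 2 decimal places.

4.00

|A∩B|: x∈[2,4], y∈[4,6] → 2·2 = 4.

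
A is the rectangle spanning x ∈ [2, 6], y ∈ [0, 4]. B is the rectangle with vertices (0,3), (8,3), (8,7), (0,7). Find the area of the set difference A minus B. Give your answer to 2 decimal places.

|A∩B|: x∈[2,6], y∈[3,4] → 4·1 = 4.
|A| = 16.
|A ∖ B| = |A| − |A∩B| = 16 − 4 = 12.00.

12.00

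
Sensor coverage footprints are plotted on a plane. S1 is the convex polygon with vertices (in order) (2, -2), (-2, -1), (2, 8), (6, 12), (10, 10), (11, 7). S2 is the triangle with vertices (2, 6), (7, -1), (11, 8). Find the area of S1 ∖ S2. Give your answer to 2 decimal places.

|S1| = 90, |S1∩S2| = 26.7067.
|S1 ∖ S2| = |S1| − |S1∩S2| = 90 − 26.7067 = 63.29.

63.29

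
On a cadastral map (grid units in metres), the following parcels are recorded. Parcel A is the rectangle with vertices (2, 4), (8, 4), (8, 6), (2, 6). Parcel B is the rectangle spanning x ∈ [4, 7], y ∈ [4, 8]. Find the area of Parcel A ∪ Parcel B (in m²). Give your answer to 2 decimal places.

By inclusion–exclusion:
Individual areas: |Parcel A| = 12, |Parcel B| = 12.
|Parcel A∩Parcel B|: x∈[4,7], y∈[4,6] → 3·2 = 6.
|Parcel A ∪ Parcel B| = 24 − 6 = 18.00.

18.00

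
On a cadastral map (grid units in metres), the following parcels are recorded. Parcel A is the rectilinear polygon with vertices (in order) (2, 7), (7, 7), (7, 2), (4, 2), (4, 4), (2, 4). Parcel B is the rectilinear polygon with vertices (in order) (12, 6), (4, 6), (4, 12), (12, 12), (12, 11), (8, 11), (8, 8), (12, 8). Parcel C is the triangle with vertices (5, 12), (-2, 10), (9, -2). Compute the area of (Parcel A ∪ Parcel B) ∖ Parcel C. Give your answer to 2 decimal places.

27.34

|Parcel A ∪ Parcel B| = 54.
|(Parcel A ∪ Parcel B) ∩ Parcel C| = 26.6602.
|(Parcel A ∪ Parcel B) ∖ Parcel C| = 54 − 26.6602 = 27.34.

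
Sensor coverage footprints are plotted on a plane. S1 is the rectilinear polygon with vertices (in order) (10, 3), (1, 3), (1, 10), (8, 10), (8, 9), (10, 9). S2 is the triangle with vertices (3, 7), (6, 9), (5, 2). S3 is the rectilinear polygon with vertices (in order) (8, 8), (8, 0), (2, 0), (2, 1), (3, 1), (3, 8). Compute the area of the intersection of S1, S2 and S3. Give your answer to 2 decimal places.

The intersection is the polygon with vertices (3,7), (4.5,8), (5.857,8), (5.143,3), (4.6,3).
By the shoelace formula its area is 8.55.

8.55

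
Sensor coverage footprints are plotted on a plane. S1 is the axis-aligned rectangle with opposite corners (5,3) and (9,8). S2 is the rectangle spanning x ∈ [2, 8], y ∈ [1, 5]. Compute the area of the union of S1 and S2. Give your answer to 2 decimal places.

38.00

By inclusion–exclusion:
Individual areas: |S1| = 20, |S2| = 24.
|S1∩S2|: x∈[5,8], y∈[3,5] → 3·2 = 6.
|S1 ∪ S2| = 44 − 6 = 38.00.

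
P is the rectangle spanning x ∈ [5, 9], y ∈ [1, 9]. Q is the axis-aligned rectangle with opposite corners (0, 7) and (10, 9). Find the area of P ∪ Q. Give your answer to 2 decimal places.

By inclusion–exclusion:
Individual areas: |P| = 32, |Q| = 20.
|P∩Q|: x∈[5,9], y∈[7,9] → 4·2 = 8.
|P ∪ Q| = 52 − 8 = 44.00.

44.00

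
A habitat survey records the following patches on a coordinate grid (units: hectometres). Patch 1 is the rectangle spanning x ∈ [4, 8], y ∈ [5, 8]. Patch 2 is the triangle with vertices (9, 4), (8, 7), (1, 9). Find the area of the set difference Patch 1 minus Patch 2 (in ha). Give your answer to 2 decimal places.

|Patch 1| = 12, |Patch 1∩Patch 2| = 6.6375.
|Patch 1 ∖ Patch 2| = |Patch 1| − |Patch 1∩Patch 2| = 12 − 6.6375 = 5.36.

5.36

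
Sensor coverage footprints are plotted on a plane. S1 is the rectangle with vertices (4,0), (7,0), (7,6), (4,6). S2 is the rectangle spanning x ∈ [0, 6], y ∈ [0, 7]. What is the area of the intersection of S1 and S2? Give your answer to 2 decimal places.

12.00

|S1∩S2|: x∈[4,6], y∈[0,6] → 2·6 = 12.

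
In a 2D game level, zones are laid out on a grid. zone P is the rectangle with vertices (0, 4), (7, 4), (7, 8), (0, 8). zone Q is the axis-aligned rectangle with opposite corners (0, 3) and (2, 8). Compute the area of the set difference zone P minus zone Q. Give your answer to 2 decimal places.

|zone P∩zone Q|: x∈[0,2], y∈[4,8] → 2·4 = 8.
|zone P| = 28.
|zone P ∖ zone Q| = |zone P| − |zone P∩zone Q| = 28 − 8 = 20.00.

20.00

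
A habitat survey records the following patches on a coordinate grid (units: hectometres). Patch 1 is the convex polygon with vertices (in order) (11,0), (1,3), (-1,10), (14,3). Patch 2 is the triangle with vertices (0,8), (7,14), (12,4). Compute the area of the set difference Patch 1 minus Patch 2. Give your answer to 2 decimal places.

|Patch 1| = 65, |Patch 1∩Patch 2| = 7.9287.
|Patch 1 ∖ Patch 2| = |Patch 1| − |Patch 1∩Patch 2| = 65 − 7.9287 = 57.07.

57.07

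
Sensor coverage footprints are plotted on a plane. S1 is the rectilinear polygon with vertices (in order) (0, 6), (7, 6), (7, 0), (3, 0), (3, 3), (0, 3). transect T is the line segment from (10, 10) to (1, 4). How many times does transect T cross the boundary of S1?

1

The segment meets the boundary at (4,6).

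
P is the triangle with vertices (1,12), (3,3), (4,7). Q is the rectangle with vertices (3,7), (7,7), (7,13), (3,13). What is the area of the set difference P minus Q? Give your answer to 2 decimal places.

7.67

|P| = 8.5, |P∩Q| = 0.8333.
|P ∖ Q| = |P| − |P∩Q| = 8.5 − 0.8333 = 7.67.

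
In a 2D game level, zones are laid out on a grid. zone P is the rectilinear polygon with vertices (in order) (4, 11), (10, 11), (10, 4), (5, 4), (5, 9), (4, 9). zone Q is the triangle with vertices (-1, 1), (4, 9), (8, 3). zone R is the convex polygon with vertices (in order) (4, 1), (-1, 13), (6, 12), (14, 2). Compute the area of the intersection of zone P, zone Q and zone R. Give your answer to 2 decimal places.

4.08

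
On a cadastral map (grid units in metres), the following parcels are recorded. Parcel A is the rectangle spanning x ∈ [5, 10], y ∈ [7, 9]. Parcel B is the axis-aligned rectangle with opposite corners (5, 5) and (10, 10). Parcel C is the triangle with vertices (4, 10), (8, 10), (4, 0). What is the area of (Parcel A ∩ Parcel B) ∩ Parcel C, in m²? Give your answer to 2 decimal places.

The region (Parcel A ∩ Parcel B) ∩ Parcel C is the polygon with vertices (5,7), (5,9), (7.6,9), (6.8,7).
By the shoelace formula its area is 4.40.

4.40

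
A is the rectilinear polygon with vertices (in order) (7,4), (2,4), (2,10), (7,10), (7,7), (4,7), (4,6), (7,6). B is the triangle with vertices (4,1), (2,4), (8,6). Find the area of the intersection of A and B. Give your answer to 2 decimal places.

The intersection is the polygon with vertices (2,4), (7,5.667), (7,4.75), (6.4,4).
By the shoelace formula its area is 3.94.

3.94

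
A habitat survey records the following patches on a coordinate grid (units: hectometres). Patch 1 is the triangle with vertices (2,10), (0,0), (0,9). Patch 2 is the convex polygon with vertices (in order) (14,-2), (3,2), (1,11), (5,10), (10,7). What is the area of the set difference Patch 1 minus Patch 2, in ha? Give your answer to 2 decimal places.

8.42

|Patch 1| = 9, |Patch 1∩Patch 2| = 0.5803.
|Patch 1 ∖ Patch 2| = |Patch 1| − |Patch 1∩Patch 2| = 9 − 0.5803 = 8.42.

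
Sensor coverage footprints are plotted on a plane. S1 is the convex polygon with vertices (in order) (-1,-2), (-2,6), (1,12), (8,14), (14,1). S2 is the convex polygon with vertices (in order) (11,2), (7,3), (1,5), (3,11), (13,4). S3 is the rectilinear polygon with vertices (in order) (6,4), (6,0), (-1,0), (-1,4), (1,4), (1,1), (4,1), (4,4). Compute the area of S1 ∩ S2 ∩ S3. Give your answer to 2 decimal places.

The intersection is the polygon with vertices (4,4), (6,4), (6,3.333).
By the shoelace formula its area is 0.67.

0.67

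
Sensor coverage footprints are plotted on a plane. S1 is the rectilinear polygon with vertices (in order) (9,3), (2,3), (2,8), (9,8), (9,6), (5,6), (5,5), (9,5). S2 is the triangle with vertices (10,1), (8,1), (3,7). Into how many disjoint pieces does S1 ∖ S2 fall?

2

S1 ∖ S2 splits into 2 disjoint pieces (area 5, area 23.381).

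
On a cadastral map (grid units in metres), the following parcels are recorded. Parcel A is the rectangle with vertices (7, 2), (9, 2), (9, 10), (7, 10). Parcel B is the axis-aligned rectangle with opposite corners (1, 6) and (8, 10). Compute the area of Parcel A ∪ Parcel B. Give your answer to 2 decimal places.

40.00

By inclusion–exclusion:
Individual areas: |Parcel A| = 16, |Parcel B| = 28.
|Parcel A∩Parcel B|: x∈[7,8], y∈[6,10] → 1·4 = 4.
|Parcel A ∪ Parcel B| = 44 − 4 = 40.00.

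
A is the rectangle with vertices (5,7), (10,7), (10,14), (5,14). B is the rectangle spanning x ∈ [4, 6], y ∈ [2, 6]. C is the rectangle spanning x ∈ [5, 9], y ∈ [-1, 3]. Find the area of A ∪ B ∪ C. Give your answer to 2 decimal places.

By inclusion–exclusion:
Individual areas: |A| = 35, |B| = 8, |C| = 16.
|A∩B| = 0 (no overlap).
|A∩C| = 0 (no overlap).
|B∩C|: x∈[5,6], y∈[2,3] → 1·1 = 1.
|A∩B∩C| = 0.
|A ∪ B ∪ C| = 59 − 1 + 0 = 58.00.

58.00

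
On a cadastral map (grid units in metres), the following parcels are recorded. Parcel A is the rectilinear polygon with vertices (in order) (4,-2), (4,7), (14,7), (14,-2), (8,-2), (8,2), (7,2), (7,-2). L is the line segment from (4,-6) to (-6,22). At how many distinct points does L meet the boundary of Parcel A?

0

The segment lies entirely outside Parcel A and never meets its boundary.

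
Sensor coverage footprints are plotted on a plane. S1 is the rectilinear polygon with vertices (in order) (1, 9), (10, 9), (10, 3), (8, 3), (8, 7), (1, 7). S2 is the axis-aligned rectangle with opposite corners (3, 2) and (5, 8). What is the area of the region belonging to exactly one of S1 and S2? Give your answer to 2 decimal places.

34.00

|S1| = 26, |S2| = 12, |S1∩S2| = 2.
|S1 △ S2| = |S1| + |S2| − 2·|S1∩S2| = 26 + 12 − 4 = 34.00.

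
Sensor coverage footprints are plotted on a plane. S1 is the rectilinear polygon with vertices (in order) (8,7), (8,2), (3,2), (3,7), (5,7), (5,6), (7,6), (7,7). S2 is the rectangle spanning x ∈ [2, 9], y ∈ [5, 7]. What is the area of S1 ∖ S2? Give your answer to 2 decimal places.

15.00

|S1| = 23, |S1∩S2| = 8.
|S1 ∖ S2| = |S1| − |S1∩S2| = 23 − 8 = 15.00.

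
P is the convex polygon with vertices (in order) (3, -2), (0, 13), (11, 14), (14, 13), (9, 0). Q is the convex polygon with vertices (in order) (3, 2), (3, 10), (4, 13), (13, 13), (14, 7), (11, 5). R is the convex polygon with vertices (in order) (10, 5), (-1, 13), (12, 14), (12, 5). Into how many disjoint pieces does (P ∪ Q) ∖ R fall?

(P ∪ Q) ∖ R splits into 3 disjoint pieces (area 0.2188, area 11.907, area 75.7345).

3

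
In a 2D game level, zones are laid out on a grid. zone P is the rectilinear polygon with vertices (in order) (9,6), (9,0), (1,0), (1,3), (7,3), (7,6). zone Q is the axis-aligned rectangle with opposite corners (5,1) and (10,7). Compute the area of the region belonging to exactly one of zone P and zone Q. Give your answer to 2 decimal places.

|zone P| = 30, |zone Q| = 30, |zone P∩zone Q| = 14.
|zone P △ zone Q| = |zone P| + |zone Q| − 2·|zone P∩zone Q| = 30 + 30 − 28 = 32.00.

32.00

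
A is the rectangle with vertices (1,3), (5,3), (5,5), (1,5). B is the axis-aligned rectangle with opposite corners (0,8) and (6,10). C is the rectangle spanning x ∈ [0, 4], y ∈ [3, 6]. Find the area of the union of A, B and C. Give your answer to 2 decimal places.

By inclusion–exclusion:
Individual areas: |A| = 8, |B| = 12, |C| = 12.
|A∩B| = 0 (no overlap).
|A∩C|: x∈[1,4], y∈[3,5] → 3·2 = 6.
|B∩C| = 0 (no overlap).
|A∩B∩C| = 0.
|A ∪ B ∪ C| = 32 − 6 + 0 = 26.00.

26.00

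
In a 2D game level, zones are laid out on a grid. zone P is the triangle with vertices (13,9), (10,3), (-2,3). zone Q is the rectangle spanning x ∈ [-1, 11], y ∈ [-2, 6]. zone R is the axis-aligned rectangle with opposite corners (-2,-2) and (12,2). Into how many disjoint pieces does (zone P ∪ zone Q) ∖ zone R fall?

(zone P ∪ zone Q) ∖ zone R is a single connected region.

1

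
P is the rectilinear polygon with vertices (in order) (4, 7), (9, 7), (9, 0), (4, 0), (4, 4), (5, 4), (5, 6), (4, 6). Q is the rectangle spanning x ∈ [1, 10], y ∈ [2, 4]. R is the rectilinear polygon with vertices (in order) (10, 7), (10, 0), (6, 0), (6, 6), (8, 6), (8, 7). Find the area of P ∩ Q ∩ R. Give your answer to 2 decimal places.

The intersection is the polygon with vertices (6,2), (6,4), (9,4), (9,2).
By the shoelace formula its area is 6.00.

6.00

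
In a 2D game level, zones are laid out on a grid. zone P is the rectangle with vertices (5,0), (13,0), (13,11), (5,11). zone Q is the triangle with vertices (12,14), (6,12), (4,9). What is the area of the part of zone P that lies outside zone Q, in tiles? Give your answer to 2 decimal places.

|zone P| = 88, |zone P∩zone Q| = 1.4292.
|zone P ∖ zone Q| = |zone P| − |zone P∩zone Q| = 88 − 1.4292 = 86.57.

86.57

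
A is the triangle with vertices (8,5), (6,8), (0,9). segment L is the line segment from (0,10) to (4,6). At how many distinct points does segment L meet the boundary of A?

The segment meets the boundary at (2,8), (1.2,8.8).

2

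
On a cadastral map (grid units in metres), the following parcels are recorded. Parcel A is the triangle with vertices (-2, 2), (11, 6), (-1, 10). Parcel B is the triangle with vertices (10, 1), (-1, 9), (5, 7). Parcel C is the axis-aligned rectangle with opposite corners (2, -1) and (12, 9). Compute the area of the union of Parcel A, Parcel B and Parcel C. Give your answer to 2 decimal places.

By inclusion–exclusion:
Individual areas: |Parcel A| = 50, |Parcel B| = 13, |Parcel C| = 100.
|Parcel A∩Parcel B| = 9.6649.
|Parcel A∩Parcel C| = 25.9615.
|Parcel B∩Parcel C| = 11.2273.
|Parcel A∩Parcel B∩Parcel C| = 7.8921.
|Parcel A ∪ Parcel B ∪ Parcel C| = 163 − 46.8537 + 7.8921 = 124.04.

124.04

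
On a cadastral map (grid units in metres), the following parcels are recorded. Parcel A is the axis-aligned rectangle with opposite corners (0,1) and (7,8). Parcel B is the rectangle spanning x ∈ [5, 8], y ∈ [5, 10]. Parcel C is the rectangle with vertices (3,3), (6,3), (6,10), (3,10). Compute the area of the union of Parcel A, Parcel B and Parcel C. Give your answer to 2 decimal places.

By inclusion–exclusion:
Individual areas: |Parcel A| = 49, |Parcel B| = 15, |Parcel C| = 21.
|Parcel A∩Parcel B|: x∈[5,7], y∈[5,8] → 2·3 = 6.
|Parcel A∩Parcel C|: x∈[3,6], y∈[3,8] → 3·5 = 15.
|Parcel B∩Parcel C|: x∈[5,6], y∈[5,10] → 1·5 = 5.
|Parcel A∩Parcel B∩Parcel C| = 3.
|Parcel A ∪ Parcel B ∪ Parcel C| = 85 − 26 + 3 = 62.00.

62.00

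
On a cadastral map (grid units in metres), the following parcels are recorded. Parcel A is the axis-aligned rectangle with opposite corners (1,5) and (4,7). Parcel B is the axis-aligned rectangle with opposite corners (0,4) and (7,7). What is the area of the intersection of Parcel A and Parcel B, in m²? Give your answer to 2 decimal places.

|Parcel A∩Parcel B|: x∈[1,4], y∈[5,7] → 3·2 = 6.

6.00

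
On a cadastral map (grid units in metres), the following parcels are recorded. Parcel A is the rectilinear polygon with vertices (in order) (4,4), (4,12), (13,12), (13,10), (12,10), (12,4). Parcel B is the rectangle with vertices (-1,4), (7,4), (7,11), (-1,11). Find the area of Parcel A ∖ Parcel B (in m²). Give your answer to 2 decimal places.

45.00

|Parcel A| = 66, |Parcel A∩Parcel B| = 21.
|Parcel A ∖ Parcel B| = |Parcel A| − |Parcel A∩Parcel B| = 66 − 21 = 45.00.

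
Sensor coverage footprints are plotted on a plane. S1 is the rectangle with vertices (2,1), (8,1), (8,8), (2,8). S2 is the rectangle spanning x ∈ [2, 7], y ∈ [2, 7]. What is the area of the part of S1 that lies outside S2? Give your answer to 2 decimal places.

17.00

|S1∩S2|: x∈[2,7], y∈[2,7] → 5·5 = 25.
|S1| = 42.
|S1 ∖ S2| = |S1| − |S1∩S2| = 42 − 25 = 17.00.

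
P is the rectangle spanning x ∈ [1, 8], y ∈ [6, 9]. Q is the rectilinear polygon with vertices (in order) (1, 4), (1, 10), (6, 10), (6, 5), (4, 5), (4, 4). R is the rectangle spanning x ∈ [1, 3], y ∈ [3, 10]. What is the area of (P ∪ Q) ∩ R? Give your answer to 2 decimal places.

12.00

The region (P ∪ Q) ∩ R is the polygon with vertices (1,4), (1,6), (1,9), (1,10), (3,10), (3,4).
By the shoelace formula its area is 12.00.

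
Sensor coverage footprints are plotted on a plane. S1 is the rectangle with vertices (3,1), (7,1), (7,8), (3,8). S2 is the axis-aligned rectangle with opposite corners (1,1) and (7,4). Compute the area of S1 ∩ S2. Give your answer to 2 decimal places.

12.00

|S1∩S2|: x∈[3,7], y∈[1,4] → 4·3 = 12.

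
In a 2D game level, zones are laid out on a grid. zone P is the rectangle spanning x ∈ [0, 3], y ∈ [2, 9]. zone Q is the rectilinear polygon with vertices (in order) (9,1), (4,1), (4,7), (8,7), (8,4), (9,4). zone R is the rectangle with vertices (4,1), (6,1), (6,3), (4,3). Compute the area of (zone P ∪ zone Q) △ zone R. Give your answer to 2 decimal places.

44.00

|zone P ∪ zone Q| = 48.
|(zone P ∪ zone Q) ∩ zone R| = 4.
|(zone P ∪ zone Q) △ zone R| = 48 + 4 − 8 = 44.00.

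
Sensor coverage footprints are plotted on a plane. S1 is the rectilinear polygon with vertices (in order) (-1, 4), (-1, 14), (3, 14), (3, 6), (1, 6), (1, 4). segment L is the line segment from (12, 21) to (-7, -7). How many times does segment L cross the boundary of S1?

4

The segment meets the boundary at (0.464,4), (1,4.789), (1.821,6), (3,7.737).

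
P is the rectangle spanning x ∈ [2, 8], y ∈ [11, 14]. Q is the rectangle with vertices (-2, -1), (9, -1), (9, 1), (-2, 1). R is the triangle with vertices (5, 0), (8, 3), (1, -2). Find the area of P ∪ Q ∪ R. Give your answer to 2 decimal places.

By inclusion–exclusion:
Individual areas: |P| = 18, |Q| = 22, |R| = 3.
|P∩Q| = 0 (no overlap).
|P∩R| = 0.
|Q∩R| = 1.9.
|P∩Q∩R| = 0.
|P ∪ Q ∪ R| = 43 − 1.9 + 0 = 41.10.

41.10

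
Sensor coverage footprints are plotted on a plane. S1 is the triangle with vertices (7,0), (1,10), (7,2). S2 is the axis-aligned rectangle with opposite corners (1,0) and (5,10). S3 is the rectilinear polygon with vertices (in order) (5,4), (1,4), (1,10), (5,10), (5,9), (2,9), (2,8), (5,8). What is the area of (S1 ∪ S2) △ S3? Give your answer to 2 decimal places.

|S1 ∪ S2| = 43.3333.
|(S1 ∪ S2) ∩ S3| = 21.
|(S1 ∪ S2) △ S3| = 43.3333 + 21 − 42 = 22.33.

22.33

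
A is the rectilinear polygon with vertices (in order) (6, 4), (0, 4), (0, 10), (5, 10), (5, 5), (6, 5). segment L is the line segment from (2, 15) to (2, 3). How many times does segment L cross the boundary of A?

2

The segment meets the boundary at (2,4), (2,10).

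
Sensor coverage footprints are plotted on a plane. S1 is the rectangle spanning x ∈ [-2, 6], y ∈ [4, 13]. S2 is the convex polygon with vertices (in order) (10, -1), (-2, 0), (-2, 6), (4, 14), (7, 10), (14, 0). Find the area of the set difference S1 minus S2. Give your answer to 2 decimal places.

19.42

|S1| = 72, |S1∩S2| = 52.5833.
|S1 ∖ S2| = |S1| − |S1∩S2| = 72 − 52.5833 = 19.42.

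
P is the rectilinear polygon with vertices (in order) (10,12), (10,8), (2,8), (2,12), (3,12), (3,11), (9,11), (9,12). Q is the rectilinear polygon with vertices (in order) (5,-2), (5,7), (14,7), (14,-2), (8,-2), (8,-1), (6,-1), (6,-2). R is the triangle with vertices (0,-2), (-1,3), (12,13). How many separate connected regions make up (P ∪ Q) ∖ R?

(P ∪ Q) ∖ R splits into 3 disjoint pieces (area 18.2115, area 2.5, area 75.975).

3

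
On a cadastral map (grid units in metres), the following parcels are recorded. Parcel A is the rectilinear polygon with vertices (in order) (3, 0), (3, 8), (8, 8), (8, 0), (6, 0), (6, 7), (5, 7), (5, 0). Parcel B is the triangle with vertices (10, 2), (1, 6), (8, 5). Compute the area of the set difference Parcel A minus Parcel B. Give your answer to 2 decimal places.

|Parcel A| = 33, |Parcel A∩Parcel B| = 5.4286.
|Parcel A ∖ Parcel B| = |Parcel A| − |Parcel A∩Parcel B| = 33 − 5.4286 = 27.57.

27.57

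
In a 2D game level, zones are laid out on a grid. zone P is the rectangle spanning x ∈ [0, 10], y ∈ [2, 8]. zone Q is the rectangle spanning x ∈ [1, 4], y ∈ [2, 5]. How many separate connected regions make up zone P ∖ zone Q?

1

zone P ∖ zone Q is a single connected region.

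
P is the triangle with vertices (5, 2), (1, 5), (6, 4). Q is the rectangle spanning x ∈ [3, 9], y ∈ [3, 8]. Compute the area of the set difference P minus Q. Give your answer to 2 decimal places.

2.02

|P| = 5.5, |P∩Q| = 3.4833.
|P ∖ Q| = |P| − |P∩Q| = 5.5 − 3.4833 = 2.02.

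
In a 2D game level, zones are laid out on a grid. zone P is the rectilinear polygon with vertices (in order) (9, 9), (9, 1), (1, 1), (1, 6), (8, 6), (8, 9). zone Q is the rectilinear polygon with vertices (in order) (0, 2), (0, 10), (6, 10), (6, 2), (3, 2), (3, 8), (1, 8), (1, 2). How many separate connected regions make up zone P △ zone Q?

1

zone P △ zone Q is a single connected region.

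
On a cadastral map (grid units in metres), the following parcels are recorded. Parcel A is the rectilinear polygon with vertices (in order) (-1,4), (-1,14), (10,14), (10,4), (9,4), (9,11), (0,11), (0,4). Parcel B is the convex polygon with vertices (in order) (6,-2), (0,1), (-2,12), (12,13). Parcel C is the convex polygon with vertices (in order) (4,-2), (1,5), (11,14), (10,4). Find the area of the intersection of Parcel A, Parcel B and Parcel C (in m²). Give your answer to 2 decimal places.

6.66

The intersection is the polygon with vertices (10,12.857), (10,8), (9,5.5), (9,11), (7.667,11), (9.707,12.836).
By the shoelace formula its area is 6.66.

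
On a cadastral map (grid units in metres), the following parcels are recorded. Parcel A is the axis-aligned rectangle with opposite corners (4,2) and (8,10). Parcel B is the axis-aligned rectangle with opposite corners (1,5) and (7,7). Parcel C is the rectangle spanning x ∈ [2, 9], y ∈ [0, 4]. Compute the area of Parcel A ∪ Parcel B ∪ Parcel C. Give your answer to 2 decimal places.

58.00

By inclusion–exclusion:
Individual areas: |Parcel A| = 32, |Parcel B| = 12, |Parcel C| = 28.
|Parcel A∩Parcel B|: x∈[4,7], y∈[5,7] → 3·2 = 6.
|Parcel A∩Parcel C|: x∈[4,8], y∈[2,4] → 4·2 = 8.
|Parcel B∩Parcel C| = 0 (no overlap).
|Parcel A∩Parcel B∩Parcel C| = 0.
|Parcel A ∪ Parcel B ∪ Parcel C| = 72 − 14 + 0 = 58.00.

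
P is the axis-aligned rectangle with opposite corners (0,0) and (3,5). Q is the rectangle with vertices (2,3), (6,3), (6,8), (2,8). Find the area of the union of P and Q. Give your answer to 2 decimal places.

33.00

By inclusion–exclusion:
Individual areas: |P| = 15, |Q| = 20.
|P∩Q|: x∈[2,3], y∈[3,5] → 1·2 = 2.
|P ∪ Q| = 35 − 2 = 33.00.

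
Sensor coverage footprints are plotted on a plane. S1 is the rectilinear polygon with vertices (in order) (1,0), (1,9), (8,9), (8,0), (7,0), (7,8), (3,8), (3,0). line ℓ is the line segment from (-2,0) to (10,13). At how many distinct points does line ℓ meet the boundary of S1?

The segment meets the boundary at (6.308,9), (5.385,8), (3,5.417), (1,3.25).

4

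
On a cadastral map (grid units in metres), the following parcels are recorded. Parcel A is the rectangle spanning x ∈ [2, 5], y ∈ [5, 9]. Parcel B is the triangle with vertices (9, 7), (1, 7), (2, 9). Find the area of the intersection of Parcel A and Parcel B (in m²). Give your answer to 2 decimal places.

The intersection is the polygon with vertices (5,7), (2,7), (2,9), (5,8.143).
By the shoelace formula its area is 4.71.

4.71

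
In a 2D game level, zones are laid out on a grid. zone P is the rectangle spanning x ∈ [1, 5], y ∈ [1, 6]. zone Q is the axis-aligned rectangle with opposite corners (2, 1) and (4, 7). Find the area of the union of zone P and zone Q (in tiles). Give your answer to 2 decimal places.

By inclusion–exclusion:
Individual areas: |zone P| = 20, |zone Q| = 12.
|zone P∩zone Q|: x∈[2,4], y∈[1,6] → 2·5 = 10.
|zone P ∪ zone Q| = 32 − 10 = 22.00.

22.00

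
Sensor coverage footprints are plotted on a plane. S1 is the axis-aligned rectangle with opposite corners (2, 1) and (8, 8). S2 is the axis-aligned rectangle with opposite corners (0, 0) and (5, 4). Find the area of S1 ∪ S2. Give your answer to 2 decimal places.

53.00

By inclusion–exclusion:
Individual areas: |S1| = 42, |S2| = 20.
|S1∩S2|: x∈[2,5], y∈[1,4] → 3·3 = 9.
|S1 ∪ S2| = 62 − 9 = 53.00.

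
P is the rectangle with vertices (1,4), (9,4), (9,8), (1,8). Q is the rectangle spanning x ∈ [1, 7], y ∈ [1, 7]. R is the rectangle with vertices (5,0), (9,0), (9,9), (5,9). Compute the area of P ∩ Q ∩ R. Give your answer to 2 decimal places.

The intersection is the polygon with vertices (7,7), (7,4), (5,4), (5,7).
By the shoelace formula its area is 6.00.

6.00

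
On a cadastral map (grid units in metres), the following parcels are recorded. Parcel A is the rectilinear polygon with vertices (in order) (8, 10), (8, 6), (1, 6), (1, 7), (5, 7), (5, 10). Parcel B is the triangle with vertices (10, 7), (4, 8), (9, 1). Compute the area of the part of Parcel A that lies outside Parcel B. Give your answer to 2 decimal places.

11.32

|Parcel A| = 16, |Parcel A∩Parcel B| = 4.6786.
|Parcel A ∖ Parcel B| = |Parcel A| − |Parcel A∩Parcel B| = 16 − 4.6786 = 11.32.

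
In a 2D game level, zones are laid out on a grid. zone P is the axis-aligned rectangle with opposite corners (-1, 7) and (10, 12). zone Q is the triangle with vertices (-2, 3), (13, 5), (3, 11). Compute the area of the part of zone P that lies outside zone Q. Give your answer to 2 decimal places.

|zone P| = 55, |zone P∩zone Q| = 18.3333.
|zone P ∖ zone Q| = |zone P| − |zone P∩zone Q| = 55 − 18.3333 = 36.67.

36.67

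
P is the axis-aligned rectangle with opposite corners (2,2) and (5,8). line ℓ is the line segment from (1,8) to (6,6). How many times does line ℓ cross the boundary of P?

2

The segment meets the boundary at (5,6.4), (2,7.6).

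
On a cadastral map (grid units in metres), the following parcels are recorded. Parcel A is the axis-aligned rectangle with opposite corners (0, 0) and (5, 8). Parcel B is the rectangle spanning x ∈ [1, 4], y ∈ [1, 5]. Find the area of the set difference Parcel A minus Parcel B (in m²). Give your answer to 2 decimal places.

|Parcel A∩Parcel B|: x∈[1,4], y∈[1,5] → 3·4 = 12.
|Parcel A| = 40.
|Parcel A ∖ Parcel B| = |Parcel A| − |Parcel A∩Parcel B| = 40 − 12 = 28.00.

28.00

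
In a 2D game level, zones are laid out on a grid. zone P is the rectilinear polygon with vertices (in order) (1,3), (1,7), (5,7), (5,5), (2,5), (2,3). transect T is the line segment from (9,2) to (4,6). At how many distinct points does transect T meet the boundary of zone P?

1

The segment meets the boundary at (5,5.2).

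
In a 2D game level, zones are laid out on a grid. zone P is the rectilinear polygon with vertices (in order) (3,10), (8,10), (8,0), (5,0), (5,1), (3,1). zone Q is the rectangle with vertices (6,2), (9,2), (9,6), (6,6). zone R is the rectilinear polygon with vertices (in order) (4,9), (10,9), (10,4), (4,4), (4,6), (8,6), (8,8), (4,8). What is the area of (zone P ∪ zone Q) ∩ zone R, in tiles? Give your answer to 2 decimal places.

|zone P ∪ zone Q| = 52.
|(zone P ∪ zone Q) ∩ zone R| = 14.00.

14.00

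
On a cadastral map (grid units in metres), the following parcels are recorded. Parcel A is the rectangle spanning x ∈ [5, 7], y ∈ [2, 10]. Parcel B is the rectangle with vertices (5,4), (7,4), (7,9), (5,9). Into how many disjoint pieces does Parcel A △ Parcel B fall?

2

Parcel A △ Parcel B splits into 2 disjoint pieces (area 4, area 2).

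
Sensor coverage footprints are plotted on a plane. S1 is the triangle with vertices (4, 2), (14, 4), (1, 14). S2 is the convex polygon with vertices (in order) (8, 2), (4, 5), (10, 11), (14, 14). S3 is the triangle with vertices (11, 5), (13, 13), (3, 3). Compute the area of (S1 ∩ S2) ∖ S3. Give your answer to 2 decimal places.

|S1 ∩ S2| = 21.3453.
|(S1 ∩ S2) ∩ S3| = 14.1027.
|(S1 ∩ S2) ∖ S3| = 21.3453 − 14.1027 = 7.24.

7.24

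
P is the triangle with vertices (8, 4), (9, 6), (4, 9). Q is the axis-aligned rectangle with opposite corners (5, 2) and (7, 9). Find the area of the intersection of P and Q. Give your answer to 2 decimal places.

The intersection is the polygon with vertices (7,7.2), (7,5.25), (5,7.75), (5,8.4).
By the shoelace formula its area is 2.60.

2.60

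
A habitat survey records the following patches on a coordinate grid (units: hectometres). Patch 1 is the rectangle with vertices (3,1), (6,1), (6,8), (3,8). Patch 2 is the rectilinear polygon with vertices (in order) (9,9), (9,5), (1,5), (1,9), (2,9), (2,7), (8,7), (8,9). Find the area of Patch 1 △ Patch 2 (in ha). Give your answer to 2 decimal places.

29.00

|Patch 1| = 21, |Patch 2| = 20, |Patch 1∩Patch 2| = 6.
|Patch 1 △ Patch 2| = |Patch 1| + |Patch 2| − 2·|Patch 1∩Patch 2| = 21 + 20 − 12 = 29.00.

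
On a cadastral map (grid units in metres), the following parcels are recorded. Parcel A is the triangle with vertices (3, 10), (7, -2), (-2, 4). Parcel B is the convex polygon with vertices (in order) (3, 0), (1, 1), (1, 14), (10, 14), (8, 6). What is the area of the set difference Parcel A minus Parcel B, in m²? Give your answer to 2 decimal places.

|Parcel A| = 42, |Parcel A∩Parcel B| = 26.719.
|Parcel A ∖ Parcel B| = |Parcel A| − |Parcel A∩Parcel B| = 42 − 26.719 = 15.28.

15.28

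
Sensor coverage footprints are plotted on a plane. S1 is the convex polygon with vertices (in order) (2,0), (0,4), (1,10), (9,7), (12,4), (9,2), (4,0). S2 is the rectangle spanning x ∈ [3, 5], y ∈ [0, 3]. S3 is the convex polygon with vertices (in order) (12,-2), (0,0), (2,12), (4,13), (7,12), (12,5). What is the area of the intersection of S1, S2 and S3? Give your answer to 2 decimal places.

The intersection is the polygon with vertices (3,0), (3,3), (5,3), (5,0.4), (4,0).
By the shoelace formula its area is 5.80.

5.80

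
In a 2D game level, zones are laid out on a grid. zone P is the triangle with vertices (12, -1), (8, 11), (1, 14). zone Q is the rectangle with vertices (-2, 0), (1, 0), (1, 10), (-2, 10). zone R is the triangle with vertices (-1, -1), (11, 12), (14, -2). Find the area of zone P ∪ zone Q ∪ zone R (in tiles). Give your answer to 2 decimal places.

By inclusion–exclusion:
Individual areas: |zone P| = 36, |zone Q| = 30, |zone R| = 103.5.
|zone P∩zone Q| = 0.
|zone P∩zone R| = 16.2412.
|zone Q∩zone R| = 0.6282.
|zone P∩zone Q∩zone R| = 0.
|zone P ∪ zone Q ∪ zone R| = 169.5 − 16.8694 + 0 = 152.63.

152.63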